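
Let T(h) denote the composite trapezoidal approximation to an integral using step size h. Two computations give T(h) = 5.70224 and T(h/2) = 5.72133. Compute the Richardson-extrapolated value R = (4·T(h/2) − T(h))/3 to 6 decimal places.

R = (4·T(h/2) − T(h)) / 3 = (4·5.72133 − 5.70224)/3 = (17.18308)/3 = 5.727693.

5.727693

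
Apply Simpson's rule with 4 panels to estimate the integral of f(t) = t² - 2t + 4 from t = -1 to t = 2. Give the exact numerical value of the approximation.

12

h = (2 − (-1))/4 = 0.75.
Nodes t₀,…,t₄ = -1, -0.25, 0.5, 1.25, 2.
f(t) = t² - 2t + 4: f₀=7, f₁=4.5625, f₂=3.25, f₃=3.0625, f₄=4.
(h/3)·[f₀ + 4f₁ + 2f₂ + 4f₃ + f₄] = 0.25·(48) = 12.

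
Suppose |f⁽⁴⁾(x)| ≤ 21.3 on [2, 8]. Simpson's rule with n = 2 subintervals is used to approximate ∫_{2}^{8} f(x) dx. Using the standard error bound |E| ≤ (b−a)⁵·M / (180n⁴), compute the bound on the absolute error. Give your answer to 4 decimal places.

|E| ≤ (6)⁵·21.3 / (180·2⁴) = 165628.8/2880 = 57.5100.

57.5100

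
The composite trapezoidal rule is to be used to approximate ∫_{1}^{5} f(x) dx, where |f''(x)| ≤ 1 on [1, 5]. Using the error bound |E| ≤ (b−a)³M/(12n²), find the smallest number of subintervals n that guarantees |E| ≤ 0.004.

37

Need 64/(12n²) ≤ 0.004.
n² ≥ 64/(12·0.004) = 1333.33 ⇒ n ≥ 36.5148, so the smallest n is 37.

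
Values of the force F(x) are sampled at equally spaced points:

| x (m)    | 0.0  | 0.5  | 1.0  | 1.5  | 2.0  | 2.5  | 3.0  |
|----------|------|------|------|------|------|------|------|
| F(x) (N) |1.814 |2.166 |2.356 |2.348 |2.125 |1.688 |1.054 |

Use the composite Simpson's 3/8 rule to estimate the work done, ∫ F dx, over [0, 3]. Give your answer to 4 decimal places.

h = 0.5, n = 6.
(3h/8)·[y₀ + 3y₁ + 3y₂ + 2y₃ + 3y₄ + 3y₅ + y₆] = 0.1875·(32.569) = 6.1067.

6.1067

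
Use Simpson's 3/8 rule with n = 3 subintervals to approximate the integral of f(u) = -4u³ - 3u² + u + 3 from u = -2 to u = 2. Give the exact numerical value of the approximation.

h = (2 − (-2))/3 = 1.333333.
Nodes u₀,…,u₃ = -2, -0.666667, 0.666667, 2.
f(u) = -4u³ - 3u² + u + 3: f₀=21, f₁=2.185185, f₂=1.148148, f₃=-39.
(3h/8)·[f₀ + 3f₁ + 3f₂ + f₃] = 0.5·(-8) = -4.

-4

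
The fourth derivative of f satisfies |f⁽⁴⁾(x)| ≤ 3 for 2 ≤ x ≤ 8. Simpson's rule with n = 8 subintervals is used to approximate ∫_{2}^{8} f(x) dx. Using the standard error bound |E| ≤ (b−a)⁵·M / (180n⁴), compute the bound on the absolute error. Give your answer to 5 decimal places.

|E| ≤ (6)⁵·3 / (180·8⁴) = 23328/737280 = 0.03164.

0.03164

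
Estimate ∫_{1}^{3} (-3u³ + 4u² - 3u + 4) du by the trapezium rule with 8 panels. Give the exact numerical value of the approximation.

h = (3 − 1)/8 = 0.25.
Nodes u₀,…,u₈ = 1, 1.25, 1.5, 1.75, 2, 2.25, 2.5, 2.75, 3.
f(u) = -3u³ + 4u² - 3u + 4: f₀=2, f₁=0.640625, f₂=-1.625, f₃=-5.078125, f₄=-10, f₅=-16.671875, f₆=-25.375, f₇=-36.390625, f₈=-50.
(h/2)·[f₀ + 2f₁ + 2f₂ + 2f₃ + 2f₄ + 2f₅ + 2f₆ + 2f₇ + f₈] = 0.125·(-237) = -29.625.

-29.625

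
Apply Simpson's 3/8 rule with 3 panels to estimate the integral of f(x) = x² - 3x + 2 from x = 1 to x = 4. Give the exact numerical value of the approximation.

4.5

h = (4 − 1)/3 = 1.
Nodes x₀,…,x₃ = 1, 2, 3, 4.
f(x) = x² - 3x + 2: f₀=0, f₁=0, f₂=2, f₃=6.
(3h/8)·[f₀ + 3f₁ + 3f₂ + f₃] = 0.375·(12) = 4.5.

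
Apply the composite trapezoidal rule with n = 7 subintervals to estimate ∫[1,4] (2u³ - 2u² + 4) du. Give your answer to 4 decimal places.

h = (4 − 1)/7 = 0.428571.
Nodes u₀,…,u₇ = 1, 1.428571, 1.857143, 2.285714, 2.714286, 3.142857, 3.571429, 4.
f(u) = 2u³ - 2u² + 4: f₀=4, f₁=5.749271, f₂=9.912536, f₃=17.434402, f₄=29.259475, f₅=46.332362, f₆=69.597668, f₇=100.
(h/2)·[f₀ + 2f₁ + 2f₂ + 2f₃ + 2f₄ + 2f₅ + 2f₆ + f₇] = 0.214286·(460.571429) = 98.6939.

98.6939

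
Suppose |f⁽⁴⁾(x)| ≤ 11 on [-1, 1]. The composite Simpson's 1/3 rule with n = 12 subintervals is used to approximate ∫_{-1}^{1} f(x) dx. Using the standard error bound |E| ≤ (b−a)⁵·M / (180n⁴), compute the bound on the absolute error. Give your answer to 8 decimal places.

|E| ≤ (2)⁵·11 / (180·12⁴) = 352/3732480 = 0.00009431.

0.00009431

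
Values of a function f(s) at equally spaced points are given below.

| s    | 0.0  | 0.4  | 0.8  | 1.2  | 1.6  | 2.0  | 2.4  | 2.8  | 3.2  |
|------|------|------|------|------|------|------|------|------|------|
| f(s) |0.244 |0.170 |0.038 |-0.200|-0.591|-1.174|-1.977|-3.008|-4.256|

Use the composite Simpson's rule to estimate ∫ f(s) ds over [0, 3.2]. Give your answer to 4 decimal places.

-3.4560

h = 0.4, n = 8.
(h/3)·[y₀ + 4y₁ + 2y₂ + 4y₃ + 2y₄ + 4y₅ + 2y₆ + 4y₇ + y₈] = 0.133333·(-25.920) = -3.4560.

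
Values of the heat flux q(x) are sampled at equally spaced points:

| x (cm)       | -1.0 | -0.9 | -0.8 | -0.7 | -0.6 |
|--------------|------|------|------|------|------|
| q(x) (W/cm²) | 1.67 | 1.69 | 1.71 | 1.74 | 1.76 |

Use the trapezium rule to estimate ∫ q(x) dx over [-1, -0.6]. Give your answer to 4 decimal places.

h = 0.1, n = 4.
(h/2)·[y₀ + 2y₁ + 2y₂ + 2y₃ + y₄] = 0.05·(13.71) = 0.6855.

0.6855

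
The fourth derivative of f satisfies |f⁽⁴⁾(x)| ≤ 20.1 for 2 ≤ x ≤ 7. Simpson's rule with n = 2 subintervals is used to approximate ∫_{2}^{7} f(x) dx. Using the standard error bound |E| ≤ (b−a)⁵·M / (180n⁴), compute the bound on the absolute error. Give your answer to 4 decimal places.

21.8099

|E| ≤ (5)⁵·20.1 / (180·2⁴) = 62812.5/2880 = 21.8099.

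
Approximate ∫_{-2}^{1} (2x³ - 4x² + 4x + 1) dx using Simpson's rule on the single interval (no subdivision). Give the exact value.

S = (b−a)/6 · [f(-2) + 4f(-0.5) + f(1)] = 0.5·[(-39) + 4·(-2.25) + 3] = -22.5.

-22.5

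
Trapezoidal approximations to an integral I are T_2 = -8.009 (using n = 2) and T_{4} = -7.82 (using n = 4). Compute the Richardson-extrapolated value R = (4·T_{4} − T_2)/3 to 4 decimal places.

-7.7570

R = (4·T_{4} − T_2) / 3 = (4·(-7.82) − (-8.009))/3 = (-23.271)/3 = -7.7570.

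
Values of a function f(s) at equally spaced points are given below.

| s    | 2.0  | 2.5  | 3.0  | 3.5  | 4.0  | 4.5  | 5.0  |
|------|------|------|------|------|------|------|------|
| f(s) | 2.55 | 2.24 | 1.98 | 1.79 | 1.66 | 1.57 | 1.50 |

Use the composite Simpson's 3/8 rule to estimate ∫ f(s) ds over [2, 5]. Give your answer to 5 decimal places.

5.62125

h = 0.5, n = 6.
(3h/8)·[y₀ + 3y₁ + 3y₂ + 2y₃ + 3y₄ + 3y₅ + y₆] = 0.1875·(29.98) = 5.62125.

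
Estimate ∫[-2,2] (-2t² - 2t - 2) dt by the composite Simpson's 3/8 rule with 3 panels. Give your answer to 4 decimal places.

-18.6667

h = (2 − (-2))/3 = 1.333333.
Nodes t₀,…,t₃ = -2, -0.666667, 0.666667, 2.
f(t) = -2t² - 2t - 2: f₀=-6, f₁=-1.555556, f₂=-4.222222, f₃=-14.
(3h/8)·[f₀ + 3f₁ + 3f₂ + f₃] = 0.5·(-37.333333) = -18.6667.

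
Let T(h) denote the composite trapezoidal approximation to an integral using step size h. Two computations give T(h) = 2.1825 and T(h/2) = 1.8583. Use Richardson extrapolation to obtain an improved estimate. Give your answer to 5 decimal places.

1.75023

R = (4·T(h/2) − T(h)) / 3 = (4·1.8583 − 2.1825)/3 = (5.2507)/3 = 1.75023.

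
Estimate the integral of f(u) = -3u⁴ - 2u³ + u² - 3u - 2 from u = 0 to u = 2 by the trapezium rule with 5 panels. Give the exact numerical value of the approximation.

-36.07488

h = (2 − 0)/5 = 0.4.
Nodes u₀,…,u₅ = 0, 0.4, 0.8, 1.2, 1.6, 2.
f(u) = -3u⁴ - 2u³ + u² - 3u - 2: f₀=-2, f₁=-3.2448, f₂=-6.0128, f₃=-13.8368, f₄=-32.0928, f₅=-68.
(h/2)·[f₀ + 2f₁ + 2f₂ + 2f₃ + 2f₄ + f₅] = 0.2·(-180.3744) = -36.07488.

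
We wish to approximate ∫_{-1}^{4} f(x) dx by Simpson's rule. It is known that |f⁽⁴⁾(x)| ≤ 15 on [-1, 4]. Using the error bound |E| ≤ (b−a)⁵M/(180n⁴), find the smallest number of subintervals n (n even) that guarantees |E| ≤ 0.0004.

30

Need 46875/(180n⁴) ≤ 0.0004.
n⁴ ≥ 46875/(180·0.0004) = 651042 ⇒ n ≥ 28.4055, so the smallest even n is 30. (n must be even for Simpson's rule.)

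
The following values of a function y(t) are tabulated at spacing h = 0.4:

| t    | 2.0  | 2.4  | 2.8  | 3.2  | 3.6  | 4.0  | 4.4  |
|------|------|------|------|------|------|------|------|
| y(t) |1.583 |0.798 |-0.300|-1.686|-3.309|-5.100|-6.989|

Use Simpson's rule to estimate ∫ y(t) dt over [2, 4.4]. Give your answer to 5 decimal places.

-4.87680

h = 0.4, n = 6.
(h/3)·[y₀ + 4y₁ + 2y₂ + 4y₃ + 2y₄ + 4y₅ + y₆] = 0.133333·(-36.576) = -4.87680.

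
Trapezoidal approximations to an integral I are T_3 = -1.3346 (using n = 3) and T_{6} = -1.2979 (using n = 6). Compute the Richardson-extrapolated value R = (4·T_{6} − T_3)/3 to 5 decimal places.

R = (4·T_{6} − T_3) / 3 = (4·(-1.2979) − (-1.3346))/3 = (-3.8570)/3 = -1.28567.

-1.28567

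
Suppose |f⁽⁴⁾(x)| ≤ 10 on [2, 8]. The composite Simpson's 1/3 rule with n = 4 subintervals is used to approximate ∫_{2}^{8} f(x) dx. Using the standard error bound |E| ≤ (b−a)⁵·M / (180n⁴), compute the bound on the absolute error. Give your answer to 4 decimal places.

|E| ≤ (6)⁵·10 / (180·4⁴) = 77760/46080 = 1.6875.

1.6875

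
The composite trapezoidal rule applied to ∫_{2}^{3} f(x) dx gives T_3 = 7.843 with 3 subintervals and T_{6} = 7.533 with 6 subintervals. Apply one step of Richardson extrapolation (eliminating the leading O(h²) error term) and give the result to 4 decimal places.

R = (4·T_{6} − T_3) / 3 = (4·7.533 − 7.843)/3 = (22.289)/3 = 7.4297.

7.4297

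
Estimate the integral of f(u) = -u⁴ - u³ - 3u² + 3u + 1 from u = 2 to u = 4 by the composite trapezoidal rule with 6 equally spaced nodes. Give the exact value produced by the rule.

h = (4 − 2)/5 = 0.4.
Nodes u₀,…,u₅ = 2, 2.4, 2.8, 3.2, 3.6, 4.
f(u) = -u⁴ - u³ - 3u² + 3u + 1: f₀=-29, f₁=-56.0816, f₂=-97.5376, f₃=-157.7456, f₄=-241.6976, f₅=-355.
(h/2)·[f₀ + 2f₁ + 2f₂ + 2f₃ + 2f₄ + f₅] = 0.2·(-1490.1248) = -298.02496.

-298.02496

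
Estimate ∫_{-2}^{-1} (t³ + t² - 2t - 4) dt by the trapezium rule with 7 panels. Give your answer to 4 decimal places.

-2.4286

h = (-1 − (-2))/7 = 0.142857.
Nodes t₀,…,t₇ = -2, -1.857143, -1.714286, -1.571429, -1.428571, -1.285714, -1.142857, -1.
f(t) = t³ + t² - 2t - 4: f₀=-4, f₁=-3.241983, f₂=-2.670554, f₃=-2.268222, f₄=-2.017493, f₅=-1.900875, f₆=-1.900875, f₇=-2.
(h/2)·[f₀ + 2f₁ + 2f₂ + 2f₃ + 2f₄ + 2f₅ + 2f₆ + f₇] = 0.071429·(-34) = -2.4286.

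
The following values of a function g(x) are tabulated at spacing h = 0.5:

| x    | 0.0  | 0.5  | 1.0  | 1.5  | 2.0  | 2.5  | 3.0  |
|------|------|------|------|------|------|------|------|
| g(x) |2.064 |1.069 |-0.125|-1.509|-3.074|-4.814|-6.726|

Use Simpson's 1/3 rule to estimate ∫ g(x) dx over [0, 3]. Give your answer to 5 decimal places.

h = 0.5, n = 6.
(h/3)·[y₀ + 4y₁ + 2y₂ + 4y₃ + 2y₄ + 4y₅ + y₆] = 0.166667·(-32.076) = -5.34600.

-5.34600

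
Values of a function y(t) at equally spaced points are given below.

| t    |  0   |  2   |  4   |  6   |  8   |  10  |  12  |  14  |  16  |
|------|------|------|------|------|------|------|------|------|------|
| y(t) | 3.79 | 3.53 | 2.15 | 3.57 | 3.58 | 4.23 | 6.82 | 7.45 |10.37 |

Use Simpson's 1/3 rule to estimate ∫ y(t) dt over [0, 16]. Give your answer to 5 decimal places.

h = 2, n = 8.
(h/3)·[y₀ + 4y₁ + 2y₂ + 4y₃ + 2y₄ + 4y₅ + 2y₆ + 4y₇ + y₈] = 0.666667·(114.38) = 76.25333.

76.25333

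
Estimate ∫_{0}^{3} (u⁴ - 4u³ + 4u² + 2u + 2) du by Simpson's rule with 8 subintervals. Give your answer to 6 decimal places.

h = (3 − 0)/8 = 0.375.
Nodes u₀,…,u₈ = 0, 0.375, 0.75, 1.125, 1.5, 1.875, 2.25, 2.625, 3.
f(u) = u⁴ - 4u³ + 4u² + 2u + 2: f₀=2, f₁=3.121337890625, f₂=4.37890625, f₃=5.218994140625, f₄=5.5625, f₅=5.804931640625, f₆=6.81640625, f₇=9.941650390625, f₈=17.
(h/3)·[f₀ + 4f₁ + 2f₂ + 4f₃ + 2f₄ + 4f₅ + 2f₆ + 4f₇ + f₈] = 0.125·(148.86328125) = 18.607910.

18.607910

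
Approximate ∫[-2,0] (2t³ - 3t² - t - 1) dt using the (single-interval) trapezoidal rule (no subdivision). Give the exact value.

T = (b−a)/2 · [f(-2) + f(0)] = 1·[(-27) + (-1)] = -28.

-28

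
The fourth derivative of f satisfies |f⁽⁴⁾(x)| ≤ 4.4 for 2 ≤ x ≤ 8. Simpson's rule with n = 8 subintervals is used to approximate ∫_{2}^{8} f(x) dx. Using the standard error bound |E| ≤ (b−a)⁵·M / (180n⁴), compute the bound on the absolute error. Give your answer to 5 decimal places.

|E| ≤ (6)⁵·4.4 / (180·8⁴) = 34214.4/737280 = 0.04641.

0.04641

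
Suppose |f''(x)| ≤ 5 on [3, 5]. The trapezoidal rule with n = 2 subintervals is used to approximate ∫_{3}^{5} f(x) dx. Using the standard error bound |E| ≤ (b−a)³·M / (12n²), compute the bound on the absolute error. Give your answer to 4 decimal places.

|E| ≤ (2)³·5 / (12·2²) = 40/48 = 0.8333.

0.8333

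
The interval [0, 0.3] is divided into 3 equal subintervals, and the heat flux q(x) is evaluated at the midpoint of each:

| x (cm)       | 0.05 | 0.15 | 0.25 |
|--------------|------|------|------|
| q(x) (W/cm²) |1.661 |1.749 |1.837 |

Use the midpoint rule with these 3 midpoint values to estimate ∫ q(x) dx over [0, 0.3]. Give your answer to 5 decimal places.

0.52470

h = 0.1, n = 3.
h·[y(m₁) + y(m₂) + y(m₃)] = 0.1·(5.247) = 0.52470.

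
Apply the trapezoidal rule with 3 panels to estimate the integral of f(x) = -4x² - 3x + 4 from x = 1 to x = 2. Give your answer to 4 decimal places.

h = (2 − 1)/3 = 0.333333.
Nodes x₀,…,x₃ = 1, 1.333333, 1.666667, 2.
f(x) = -4x² - 3x + 4: f₀=-3, f₁=-7.111111, f₂=-12.111111, f₃=-18.
(h/2)·[f₀ + 2f₁ + 2f₂ + f₃] = 0.166667·(-59.444444) = -9.9074.

-9.9074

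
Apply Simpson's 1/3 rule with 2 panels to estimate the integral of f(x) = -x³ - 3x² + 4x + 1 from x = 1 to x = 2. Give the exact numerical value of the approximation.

h = (2 − 1)/2 = 0.5.
Nodes x₀,…,x₂ = 1, 1.5, 2.
f(x) = -x³ - 3x² + 4x + 1: f₀=1, f₁=-3.125, f₂=-11.
(h/3)·[f₀ + 4f₁ + f₂] = 0.166667·(-22.5) = -3.75.

-3.75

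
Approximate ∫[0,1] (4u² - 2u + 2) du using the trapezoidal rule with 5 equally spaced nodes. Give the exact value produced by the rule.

2.375

h = (1 − 0)/4 = 0.25.
Nodes u₀,…,u₄ = 0, 0.25, 0.5, 0.75, 1.
f(u) = 4u² - 2u + 2: f₀=2, f₁=1.75, f₂=2, f₃=2.75, f₄=4.
(h/2)·[f₀ + 2f₁ + 2f₂ + 2f₃ + f₄] = 0.125·(19) = 2.375.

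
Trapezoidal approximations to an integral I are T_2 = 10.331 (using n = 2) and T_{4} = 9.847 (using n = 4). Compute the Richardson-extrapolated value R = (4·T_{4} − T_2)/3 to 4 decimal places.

9.6857

R = (4·T_{4} − T_2) / 3 = (4·9.847 − 10.331)/3 = (29.057)/3 = 9.6857.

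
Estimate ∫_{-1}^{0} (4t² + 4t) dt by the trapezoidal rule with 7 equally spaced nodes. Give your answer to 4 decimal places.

h = (0 − (-1))/6 = 0.166667.
Nodes t₀,…,t₆ = -1, -0.833333, -0.666667, -0.5, -0.333333, -0.166667, 0.
f(t) = 4t² + 4t: f₀=0, f₁=-0.555556, f₂=-0.888889, f₃=-1, f₄=-0.888889, f₅=-0.555556, f₆=0.
(h/2)·[f₀ + 2f₁ + 2f₂ + 2f₃ + 2f₄ + 2f₅ + f₆] = 0.083333·(-7.777778) = -0.6481.

-0.6481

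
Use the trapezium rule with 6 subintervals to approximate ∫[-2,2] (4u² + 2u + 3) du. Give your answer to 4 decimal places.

h = (2 − (-2))/6 = 0.666667.
Nodes u₀,…,u₆ = -2, -1.333333, -0.666667, 0, 0.666667, 1.333333, 2.
f(u) = 4u² + 2u + 3: f₀=15, f₁=7.444444, f₂=3.444444, f₃=3, f₄=6.111111, f₅=12.777778, f₆=23.
(h/2)·[f₀ + 2f₁ + 2f₂ + 2f₃ + 2f₄ + 2f₅ + f₆] = 0.333333·(103.555556) = 34.5185.

34.5185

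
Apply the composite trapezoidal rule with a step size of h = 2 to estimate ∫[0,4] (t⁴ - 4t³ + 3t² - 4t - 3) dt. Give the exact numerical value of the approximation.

-4

h = (4 − 0)/2 = 2.
Nodes t₀,…,t₂ = 0, 2, 4.
f(t) = t⁴ - 4t³ + 3t² - 4t - 3: f₀=-3, f₁=-15, f₂=29.
(h/2)·[f₀ + 2f₁ + f₂] = 1·(-4) = -4.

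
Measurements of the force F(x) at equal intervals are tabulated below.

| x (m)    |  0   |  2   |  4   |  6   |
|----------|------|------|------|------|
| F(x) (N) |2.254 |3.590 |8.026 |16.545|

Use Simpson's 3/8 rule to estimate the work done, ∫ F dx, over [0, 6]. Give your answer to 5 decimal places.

40.23525

h = 2, n = 3.
(3h/8)·[y₀ + 3y₁ + 3y₂ + y₃] = 0.75·(53.647) = 40.23525.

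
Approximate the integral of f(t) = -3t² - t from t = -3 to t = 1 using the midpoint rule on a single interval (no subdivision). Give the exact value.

-8

M = (b−a)·f(-1) = 4·(-2) = -8.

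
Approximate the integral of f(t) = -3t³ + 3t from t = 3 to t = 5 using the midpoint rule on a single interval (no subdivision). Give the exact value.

M = (b−a)·f(4) = 2·(-180) = -360.

-360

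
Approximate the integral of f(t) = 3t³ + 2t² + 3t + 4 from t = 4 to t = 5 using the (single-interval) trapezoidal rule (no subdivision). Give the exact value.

T = (b−a)/2 · [f(4) + f(5)] = 0.5·[240 + 444] = 342.

342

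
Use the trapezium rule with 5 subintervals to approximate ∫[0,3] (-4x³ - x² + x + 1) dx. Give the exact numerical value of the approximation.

-85.92

h = (3 − 0)/5 = 0.6.
Nodes x₀,…,x₅ = 0, 0.6, 1.2, 1.8, 2.4, 3.
f(x) = -4x³ - x² + x + 1: f₀=1, f₁=0.376, f₂=-6.152, f₃=-23.768, f₄=-57.656, f₅=-113.
(h/2)·[f₀ + 2f₁ + 2f₂ + 2f₃ + 2f₄ + f₅] = 0.3·(-286.4) = -85.92.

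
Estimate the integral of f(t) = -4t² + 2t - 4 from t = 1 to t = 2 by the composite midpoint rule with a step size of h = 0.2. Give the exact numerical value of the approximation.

h = (2 − 1)/5 = 0.2.
Midpoints m₁,…,m₅ = 1.1, 1.3, 1.5, 1.7, 1.9.
f(m₁)=-6.64, f(m₂)=-8.16, f(m₃)=-10, f(m₄)=-12.16, f(m₅)=-14.64.
h·[f(m₁) + f(m₂) + f(m₃) + f(m₄) + f(m₅)] = 0.2·(-51.6) = -10.32.

-10.32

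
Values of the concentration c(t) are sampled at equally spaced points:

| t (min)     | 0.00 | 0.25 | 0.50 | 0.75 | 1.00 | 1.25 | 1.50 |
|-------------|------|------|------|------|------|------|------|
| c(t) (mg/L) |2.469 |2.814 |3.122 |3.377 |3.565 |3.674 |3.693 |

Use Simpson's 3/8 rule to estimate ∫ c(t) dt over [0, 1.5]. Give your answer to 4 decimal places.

h = 0.25, n = 6.
(3h/8)·[y₀ + 3y₁ + 3y₂ + 2y₃ + 3y₄ + 3y₅ + y₆] = 0.09375·(52.441) = 4.9163.

4.9163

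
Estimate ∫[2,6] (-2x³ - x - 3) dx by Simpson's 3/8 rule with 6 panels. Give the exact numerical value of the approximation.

h = (6 − 2)/6 = 0.666667.
Nodes x₀,…,x₆ = 2, 2.666667, 3.333333, 4, 4.666667, 5.333333, 6.
f(x) = -2x³ - x - 3: f₀=-21, f₁=-43.592593, f₂=-80.407407, f₃=-135, f₄=-210.925926, f₅=-311.740741, f₆=-441.
(3h/8)·[f₀ + 3f₁ + 3f₂ + 2f₃ + 3f₄ + 3f₅ + f₆] = 0.25·(-2672) = -668.

-668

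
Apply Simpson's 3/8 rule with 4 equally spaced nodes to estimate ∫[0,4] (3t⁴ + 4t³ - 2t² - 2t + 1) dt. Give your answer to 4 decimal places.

827.1111

h = (4 − 0)/3 = 1.333333.
Nodes t₀,…,t₃ = 0, 1.333333, 2.666667, 4.
f(t) = 3t⁴ + 4t³ - 2t² - 2t + 1: f₀=1, f₁=13.740741, f₂=209, f₃=985.
(3h/8)·[f₀ + 3f₁ + 3f₂ + f₃] = 0.5·(1654.222222) = 827.1111.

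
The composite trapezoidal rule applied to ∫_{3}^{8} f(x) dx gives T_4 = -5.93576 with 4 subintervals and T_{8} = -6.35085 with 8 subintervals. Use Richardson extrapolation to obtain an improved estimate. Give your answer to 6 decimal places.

R = (4·T_{8} − T_4) / 3 = (4·(-6.35085) − (-5.93576))/3 = (-19.46764)/3 = -6.489213.

-6.489213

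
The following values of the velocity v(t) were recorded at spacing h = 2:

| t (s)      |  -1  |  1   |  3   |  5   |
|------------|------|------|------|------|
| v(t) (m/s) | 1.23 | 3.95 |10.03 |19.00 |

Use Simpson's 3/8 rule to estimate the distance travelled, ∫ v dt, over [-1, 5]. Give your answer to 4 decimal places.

h = 2, n = 3.
(3h/8)·[y₀ + 3y₁ + 3y₂ + y₃] = 0.75·(62.17) = 46.6275.

46.6275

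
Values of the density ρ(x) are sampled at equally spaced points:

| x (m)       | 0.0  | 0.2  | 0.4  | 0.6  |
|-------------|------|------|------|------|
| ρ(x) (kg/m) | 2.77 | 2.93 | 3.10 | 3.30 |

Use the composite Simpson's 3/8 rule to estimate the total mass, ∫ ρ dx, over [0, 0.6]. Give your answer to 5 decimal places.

1.81200

h = 0.2, n = 3.
(3h/8)·[y₀ + 3y₁ + 3y₂ + y₃] = 0.075·(24.16) = 1.81200.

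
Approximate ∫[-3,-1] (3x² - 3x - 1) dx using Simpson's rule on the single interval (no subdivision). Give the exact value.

S = (b−a)/6 · [f(-3) + 4f(-2) + f(-1)] = 0.333333·[35 + 4·17 + 5] = 36.

36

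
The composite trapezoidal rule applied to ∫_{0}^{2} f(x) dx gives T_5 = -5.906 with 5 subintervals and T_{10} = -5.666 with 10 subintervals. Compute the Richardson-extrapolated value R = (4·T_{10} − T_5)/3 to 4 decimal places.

-5.5860

R = (4·T_{10} − T_5) / 3 = (4·(-5.666) − (-5.906))/3 = (-16.758)/3 = -5.5860.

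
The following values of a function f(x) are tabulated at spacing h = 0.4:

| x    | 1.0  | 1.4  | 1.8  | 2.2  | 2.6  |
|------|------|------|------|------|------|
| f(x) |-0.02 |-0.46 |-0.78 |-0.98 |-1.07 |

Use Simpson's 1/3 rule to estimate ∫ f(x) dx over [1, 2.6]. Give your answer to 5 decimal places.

h = 0.4, n = 4.
(h/3)·[y₀ + 4y₁ + 2y₂ + 4y₃ + y₄] = 0.133333·(-8.41) = -1.12133.

-1.12133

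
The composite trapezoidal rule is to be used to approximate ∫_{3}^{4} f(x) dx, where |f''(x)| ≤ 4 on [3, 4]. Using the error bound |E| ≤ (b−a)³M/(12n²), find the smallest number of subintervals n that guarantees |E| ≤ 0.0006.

24

Need 4/(12n²) ≤ 0.0006.
n² ≥ 4/(12·0.0006) = 555.556 ⇒ n ≥ 23.5702, so the smallest n is 24.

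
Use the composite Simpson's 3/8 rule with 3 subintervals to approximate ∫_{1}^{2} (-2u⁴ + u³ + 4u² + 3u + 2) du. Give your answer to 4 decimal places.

h = (2 − 1)/3 = 0.333333.
Nodes u₀,…,u₃ = 1, 1.333333, 1.666667, 2.
f(u) = -2u⁴ + u³ + 4u² + 3u + 2: f₀=8, f₁=9.160494, f₂=7.308642, f₃=0.
(3h/8)·[f₀ + 3f₁ + 3f₂ + f₃] = 0.125·(57.407407) = 7.1759.

7.1759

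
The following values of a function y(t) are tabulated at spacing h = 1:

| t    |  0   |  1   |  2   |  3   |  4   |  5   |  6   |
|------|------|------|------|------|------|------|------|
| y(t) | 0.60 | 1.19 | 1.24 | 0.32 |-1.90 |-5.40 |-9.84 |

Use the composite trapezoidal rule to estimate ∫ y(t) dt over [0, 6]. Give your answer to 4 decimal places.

-9.1700

h = 1, n = 6.
(h/2)·[y₀ + 2y₁ + 2y₂ + 2y₃ + 2y₄ + 2y₅ + y₆] = 0.5·(-18.34) = -9.1700.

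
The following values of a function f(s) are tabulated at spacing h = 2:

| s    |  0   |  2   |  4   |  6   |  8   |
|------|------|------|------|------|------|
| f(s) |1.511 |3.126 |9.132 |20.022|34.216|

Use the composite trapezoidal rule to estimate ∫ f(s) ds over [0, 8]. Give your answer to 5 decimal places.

100.28700

h = 2, n = 4.
(h/2)·[y₀ + 2y₁ + 2y₂ + 2y₃ + y₄] = 1·(100.287) = 100.28700.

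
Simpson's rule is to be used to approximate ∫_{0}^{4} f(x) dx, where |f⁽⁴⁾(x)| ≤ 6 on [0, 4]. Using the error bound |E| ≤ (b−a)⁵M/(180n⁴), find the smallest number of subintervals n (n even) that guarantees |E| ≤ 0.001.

Need 6144/(180n⁴) ≤ 0.001.
n⁴ ≥ 6144/(180·0.001) = 34133.3 ⇒ n ≥ 13.5924, so the smallest even n is 14. (n must be even for Simpson's rule.)

14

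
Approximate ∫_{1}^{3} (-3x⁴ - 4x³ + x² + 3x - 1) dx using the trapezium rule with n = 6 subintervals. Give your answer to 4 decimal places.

-210.2716

h = (3 − 1)/6 = 0.333333.
Nodes x₀,…,x₆ = 1, 1.333333, 1.666667, 2, 2.333333, 2.666667, 3.
f(x) = -3x⁴ - 4x³ + x² + 3x - 1: f₀=-4, f₁=-14.185185, f₂=-34.888889, f₃=-71, f₄=-128.296296, f₅=-213.444444, f₆=-334.
(h/2)·[f₀ + 2f₁ + 2f₂ + 2f₃ + 2f₄ + 2f₅ + f₆] = 0.166667·(-1261.629630) = -210.2716.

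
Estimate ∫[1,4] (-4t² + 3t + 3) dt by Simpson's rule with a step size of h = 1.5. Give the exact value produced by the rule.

h = (4 − 1)/2 = 1.5.
Nodes t₀,…,t₂ = 1, 2.5, 4.
f(t) = -4t² + 3t + 3: f₀=2, f₁=-14.5, f₂=-49.
(h/3)·[f₀ + 4f₁ + f₂] = 0.5·(-105) = -52.5.

-52.5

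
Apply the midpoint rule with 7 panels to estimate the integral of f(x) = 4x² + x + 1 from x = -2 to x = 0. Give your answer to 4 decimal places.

10.6122

h = (0 − (-2))/7 = 0.285714.
Midpoints m₁,…,m₇ = -1.857143, -1.571429, -1.285714, -1, -0.714286, -0.428571, -0.142857.
f(m₁)=12.938776, f(m₂)=9.306122, f(m₃)=6.326531, f(m₄)=4, f(m₅)=2.326531, f(m₆)=1.306122, f(m₇)=0.938776.
h·[f(m₁) + f(m₂) + f(m₃) + f(m₄) + f(m₅) + f(m₆) + f(m₇)] = 0.285714·(37.142857) = 10.6122.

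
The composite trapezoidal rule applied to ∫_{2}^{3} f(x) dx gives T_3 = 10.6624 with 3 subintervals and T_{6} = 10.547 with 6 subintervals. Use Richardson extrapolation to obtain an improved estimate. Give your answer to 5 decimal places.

10.50853

R = (4·T_{6} − T_3) / 3 = (4·10.547 − 10.6624)/3 = (31.5256)/3 = 10.50853.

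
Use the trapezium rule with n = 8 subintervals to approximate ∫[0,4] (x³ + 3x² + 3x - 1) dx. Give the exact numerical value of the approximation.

149.5

h = (4 − 0)/8 = 0.5.
Nodes x₀,…,x₈ = 0, 0.5, 1, 1.5, 2, 2.5, 3, 3.5, 4.
f(x) = x³ + 3x² + 3x - 1: f₀=-1, f₁=1.375, f₂=6, f₃=13.625, f₄=25, f₅=40.875, f₆=62, f₇=89.125, f₈=123.
(h/2)·[f₀ + 2f₁ + 2f₂ + 2f₃ + 2f₄ + 2f₅ + 2f₆ + 2f₇ + f₈] = 0.25·(598) = 149.5.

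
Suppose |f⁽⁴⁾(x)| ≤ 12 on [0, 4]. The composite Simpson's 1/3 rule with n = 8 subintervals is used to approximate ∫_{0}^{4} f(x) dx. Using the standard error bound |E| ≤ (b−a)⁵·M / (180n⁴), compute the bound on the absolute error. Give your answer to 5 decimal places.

|E| ≤ (4)⁵·12 / (180·8⁴) = 12288/737280 = 0.01667.

0.01667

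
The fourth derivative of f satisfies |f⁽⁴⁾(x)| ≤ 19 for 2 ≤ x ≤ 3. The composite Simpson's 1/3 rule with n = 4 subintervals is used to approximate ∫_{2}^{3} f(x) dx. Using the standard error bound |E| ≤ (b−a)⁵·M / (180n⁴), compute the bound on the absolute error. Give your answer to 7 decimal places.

0.0004123

|E| ≤ (1)⁵·19 / (180·4⁴) = 19/46080 = 0.0004123.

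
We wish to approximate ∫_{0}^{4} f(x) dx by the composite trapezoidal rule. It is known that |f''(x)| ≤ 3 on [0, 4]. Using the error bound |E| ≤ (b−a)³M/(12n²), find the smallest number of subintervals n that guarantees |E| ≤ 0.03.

Need 192/(12n²) ≤ 0.03.
n² ≥ 192/(12·0.03) = 533.333 ⇒ n ≥ 23.0940, so the smallest n is 24.

24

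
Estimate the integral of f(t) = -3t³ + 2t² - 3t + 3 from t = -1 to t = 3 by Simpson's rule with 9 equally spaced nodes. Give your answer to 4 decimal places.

-41.3333

h = (3 − (-1))/8 = 0.5.
Nodes t₀,…,t₈ = -1, -0.5, 0, 0.5, 1, 1.5, 2, 2.5, 3.
f(t) = -3t³ + 2t² - 3t + 3: f₀=11, f₁=5.375, f₂=3, f₃=1.625, f₄=-1, f₅=-7.125, f₆=-19, f₇=-38.875, f₈=-69.
(h/3)·[f₀ + 4f₁ + 2f₂ + 4f₃ + 2f₄ + 4f₅ + 2f₆ + 4f₇ + f₈] = 0.166667·(-248) = -41.3333.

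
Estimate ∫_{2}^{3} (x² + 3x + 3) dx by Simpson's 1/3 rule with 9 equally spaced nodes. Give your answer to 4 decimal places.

h = (3 − 2)/8 = 0.125.
Nodes x₀,…,x₈ = 2, 2.125, 2.25, 2.375, 2.5, 2.625, 2.75, 2.875, 3.
f(x) = x² + 3x + 3: f₀=13, f₁=13.890625, f₂=14.8125, f₃=15.765625, f₄=16.75, f₅=17.765625, f₆=18.8125, f₇=19.890625, f₈=21.
(h/3)·[f₀ + 4f₁ + 2f₂ + 4f₃ + 2f₄ + 4f₅ + 2f₆ + 4f₇ + f₈] = 0.041667·(404) = 16.8333.

16.8333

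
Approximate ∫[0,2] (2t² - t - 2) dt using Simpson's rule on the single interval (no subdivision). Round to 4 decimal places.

S = (b−a)/6 · [f(0) + 4f(1) + f(2)] = 0.333333·[(-2) + 4·(-1) + 4] = -0.6667.

-0.6667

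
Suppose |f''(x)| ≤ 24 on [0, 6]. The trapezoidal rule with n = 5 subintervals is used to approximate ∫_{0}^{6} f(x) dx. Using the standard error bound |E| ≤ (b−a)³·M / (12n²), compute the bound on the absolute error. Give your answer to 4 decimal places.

17.2800

|E| ≤ (6)³·24 / (12·5²) = 5184/300 = 17.2800.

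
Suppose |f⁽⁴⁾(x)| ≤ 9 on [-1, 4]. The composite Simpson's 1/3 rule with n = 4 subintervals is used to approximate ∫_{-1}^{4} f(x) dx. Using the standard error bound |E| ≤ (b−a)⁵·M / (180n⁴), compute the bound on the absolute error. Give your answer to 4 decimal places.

0.6104

|E| ≤ (5)⁵·9 / (180·4⁴) = 28125/46080 = 0.6104.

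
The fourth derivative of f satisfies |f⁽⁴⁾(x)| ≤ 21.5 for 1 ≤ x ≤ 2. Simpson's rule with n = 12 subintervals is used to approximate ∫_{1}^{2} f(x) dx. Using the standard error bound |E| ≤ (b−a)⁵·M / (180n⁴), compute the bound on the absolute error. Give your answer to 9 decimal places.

|E| ≤ (1)⁵·21.5 / (180·12⁴) = 21.5/3732480 = 0.000005760.

0.000005760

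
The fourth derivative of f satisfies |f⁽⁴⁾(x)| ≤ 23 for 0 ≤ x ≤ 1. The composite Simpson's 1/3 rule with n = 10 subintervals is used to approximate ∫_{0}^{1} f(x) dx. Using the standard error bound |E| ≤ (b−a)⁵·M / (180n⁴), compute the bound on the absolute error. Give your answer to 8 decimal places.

0.00001278

|E| ≤ (1)⁵·23 / (180·10⁴) = 23/1800000 = 0.00001278.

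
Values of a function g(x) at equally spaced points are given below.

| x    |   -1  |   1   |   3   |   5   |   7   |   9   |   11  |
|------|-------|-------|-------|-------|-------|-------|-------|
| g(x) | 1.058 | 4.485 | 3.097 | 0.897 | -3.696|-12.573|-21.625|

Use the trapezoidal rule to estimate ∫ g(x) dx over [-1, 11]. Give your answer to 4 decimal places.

h = 2, n = 6.
(h/2)·[y₀ + 2y₁ + 2y₂ + 2y₃ + 2y₄ + 2y₅ + y₆] = 1·(-36.147) = -36.1470.

-36.1470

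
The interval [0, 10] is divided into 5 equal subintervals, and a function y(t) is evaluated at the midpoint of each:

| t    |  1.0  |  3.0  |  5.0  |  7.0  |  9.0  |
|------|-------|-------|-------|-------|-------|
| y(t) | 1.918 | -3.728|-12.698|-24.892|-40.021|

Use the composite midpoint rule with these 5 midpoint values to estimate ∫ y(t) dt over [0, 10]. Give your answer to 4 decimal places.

-158.8420

h = 2, n = 5.
h·[y(m₁) + y(m₂) + y(m₃) + y(m₄) + y(m₅)] = 2·(-79.421) = -158.8420.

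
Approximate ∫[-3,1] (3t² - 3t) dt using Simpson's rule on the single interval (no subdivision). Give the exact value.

40

S = (b−a)/6 · [f(-3) + 4f(-1) + f(1)] = 0.666667·[36 + 4·6 + 0] = 40.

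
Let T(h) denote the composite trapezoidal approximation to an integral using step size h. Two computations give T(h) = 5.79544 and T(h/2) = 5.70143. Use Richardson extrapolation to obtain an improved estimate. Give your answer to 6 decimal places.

R = (4·T(h/2) − T(h)) / 3 = (4·5.70143 − 5.79544)/3 = (17.01028)/3 = 5.670093.

5.670093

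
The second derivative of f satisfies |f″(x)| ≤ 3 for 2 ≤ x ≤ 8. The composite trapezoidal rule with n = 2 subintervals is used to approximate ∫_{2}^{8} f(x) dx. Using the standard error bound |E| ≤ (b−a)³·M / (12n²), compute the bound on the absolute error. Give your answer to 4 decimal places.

13.5000

|E| ≤ (6)³·3 / (12·2²) = 648/48 = 13.5000.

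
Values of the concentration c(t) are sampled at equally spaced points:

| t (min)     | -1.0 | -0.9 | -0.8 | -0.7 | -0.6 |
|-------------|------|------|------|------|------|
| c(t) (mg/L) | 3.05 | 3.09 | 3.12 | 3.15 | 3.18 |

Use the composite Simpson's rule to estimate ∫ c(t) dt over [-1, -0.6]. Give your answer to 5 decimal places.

h = 0.1, n = 4.
(h/3)·[y₀ + 4y₁ + 2y₂ + 4y₃ + y₄] = 0.033333·(37.43) = 1.24767.

1.24767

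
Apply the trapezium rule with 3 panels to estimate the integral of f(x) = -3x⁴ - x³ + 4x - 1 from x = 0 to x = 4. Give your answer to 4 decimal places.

h = (4 − 0)/3 = 1.333333.
Nodes x₀,…,x₃ = 0, 1.333333, 2.666667, 4.
f(x) = -3x⁴ - x³ + 4x - 1: f₀=-1, f₁=-7.518519, f₂=-161, f₃=-817.
(h/2)·[f₀ + 2f₁ + 2f₂ + f₃] = 0.666667·(-1155.037037) = -770.0247.

-770.0247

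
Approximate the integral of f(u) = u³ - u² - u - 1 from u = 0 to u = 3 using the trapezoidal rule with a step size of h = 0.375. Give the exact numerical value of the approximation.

3.99609375

h = (3 − 0)/8 = 0.375.
Nodes u₀,…,u₈ = 0, 0.375, 0.75, 1.125, 1.5, 1.875, 2.25, 2.625, 3.
f(u) = u³ - u² - u - 1: f₀=-1, f₁=-1.462890625, f₂=-1.890625, f₃=-1.966796875, f₄=-1.375, f₅=0.201171875, f₆=3.078125, f₇=7.572265625, f₈=14.
(h/2)·[f₀ + 2f₁ + 2f₂ + 2f₃ + 2f₄ + 2f₅ + 2f₆ + 2f₇ + f₈] = 0.1875·(21.3125) = 3.99609375.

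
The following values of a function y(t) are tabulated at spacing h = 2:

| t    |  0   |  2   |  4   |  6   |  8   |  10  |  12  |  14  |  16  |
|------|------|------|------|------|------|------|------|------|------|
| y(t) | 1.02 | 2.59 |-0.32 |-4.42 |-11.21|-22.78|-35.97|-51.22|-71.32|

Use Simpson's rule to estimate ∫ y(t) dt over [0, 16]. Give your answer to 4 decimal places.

-312.4133

h = 2, n = 8.
(h/3)·[y₀ + 4y₁ + 2y₂ + 4y₃ + 2y₄ + 4y₅ + 2y₆ + 4y₇ + y₈] = 0.666667·(-468.62) = -312.4133.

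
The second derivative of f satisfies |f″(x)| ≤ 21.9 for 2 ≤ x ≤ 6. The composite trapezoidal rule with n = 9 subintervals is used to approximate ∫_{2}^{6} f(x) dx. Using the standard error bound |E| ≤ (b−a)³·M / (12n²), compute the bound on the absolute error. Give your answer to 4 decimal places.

|E| ≤ (4)³·21.9 / (12·9²) = 1401.6/972 = 1.4420.

1.4420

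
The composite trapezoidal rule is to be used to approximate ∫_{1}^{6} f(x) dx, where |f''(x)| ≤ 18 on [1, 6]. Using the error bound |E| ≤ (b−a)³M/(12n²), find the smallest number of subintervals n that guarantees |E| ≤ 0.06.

Need 2250/(12n²) ≤ 0.06.
n² ≥ 2250/(12·0.06) = 3125 ⇒ n ≥ 55.9017, so the smallest n is 56.

56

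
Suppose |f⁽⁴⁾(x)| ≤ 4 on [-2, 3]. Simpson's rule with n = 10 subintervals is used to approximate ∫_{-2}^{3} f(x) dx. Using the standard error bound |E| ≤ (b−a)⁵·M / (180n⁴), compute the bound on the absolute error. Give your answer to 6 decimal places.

0.006944

|E| ≤ (5)⁵·4 / (180·10⁴) = 12500/1800000 = 0.006944.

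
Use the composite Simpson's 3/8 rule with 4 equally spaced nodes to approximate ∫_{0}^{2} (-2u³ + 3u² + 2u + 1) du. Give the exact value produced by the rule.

6

h = (2 − 0)/3 = 0.666667.
Nodes u₀,…,u₃ = 0, 0.666667, 1.333333, 2.
f(u) = -2u³ + 3u² + 2u + 1: f₀=1, f₁=3.074074, f₂=4.259259, f₃=1.
(3h/8)·[f₀ + 3f₁ + 3f₂ + f₃] = 0.25·(24) = 6.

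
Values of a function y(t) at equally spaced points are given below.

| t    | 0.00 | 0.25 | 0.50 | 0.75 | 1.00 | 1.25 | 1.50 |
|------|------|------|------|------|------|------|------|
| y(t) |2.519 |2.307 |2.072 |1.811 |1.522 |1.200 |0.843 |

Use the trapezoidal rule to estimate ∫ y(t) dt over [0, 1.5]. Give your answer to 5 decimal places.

h = 0.25, n = 6.
(h/2)·[y₀ + 2y₁ + 2y₂ + 2y₃ + 2y₄ + 2y₅ + y₆] = 0.125·(21.186) = 2.64825.

2.64825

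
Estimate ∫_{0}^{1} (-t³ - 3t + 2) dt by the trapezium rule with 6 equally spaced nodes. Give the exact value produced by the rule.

0.24

h = (1 − 0)/5 = 0.2.
Nodes t₀,…,t₅ = 0, 0.2, 0.4, 0.6, 0.8, 1.
f(t) = -t³ - 3t + 2: f₀=2, f₁=1.392, f₂=0.736, f₃=-0.016, f₄=-0.912, f₅=-2.
(h/2)·[f₀ + 2f₁ + 2f₂ + 2f₃ + 2f₄ + f₅] = 0.1·(2.4) = 0.24.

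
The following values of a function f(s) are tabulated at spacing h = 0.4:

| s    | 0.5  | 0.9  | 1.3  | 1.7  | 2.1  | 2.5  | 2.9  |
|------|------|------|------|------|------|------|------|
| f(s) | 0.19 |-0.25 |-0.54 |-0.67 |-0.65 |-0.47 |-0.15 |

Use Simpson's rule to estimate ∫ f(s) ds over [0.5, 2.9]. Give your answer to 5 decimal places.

h = 0.4, n = 6.
(h/3)·[y₀ + 4y₁ + 2y₂ + 4y₃ + 2y₄ + 4y₅ + y₆] = 0.133333·(-7.90) = -1.05333.

-1.05333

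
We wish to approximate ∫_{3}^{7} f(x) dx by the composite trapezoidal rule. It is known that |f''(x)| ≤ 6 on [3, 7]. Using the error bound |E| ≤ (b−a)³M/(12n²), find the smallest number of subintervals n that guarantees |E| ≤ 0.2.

Need 384/(12n²) ≤ 0.2.
n² ≥ 384/(12·0.2) = 160 ⇒ n ≥ 12.6491, so the smallest n is 13.

13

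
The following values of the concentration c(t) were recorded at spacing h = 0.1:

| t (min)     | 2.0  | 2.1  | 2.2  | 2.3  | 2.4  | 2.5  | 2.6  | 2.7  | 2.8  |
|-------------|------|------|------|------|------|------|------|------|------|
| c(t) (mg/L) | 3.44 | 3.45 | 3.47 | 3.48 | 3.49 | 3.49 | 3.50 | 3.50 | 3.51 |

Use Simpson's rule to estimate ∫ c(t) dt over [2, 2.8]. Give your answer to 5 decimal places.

h = 0.1, n = 8.
(h/3)·[y₀ + 4y₁ + 2y₂ + 4y₃ + 2y₄ + 4y₅ + 2y₆ + 4y₇ + y₈] = 0.033333·(83.55) = 2.78500.

2.78500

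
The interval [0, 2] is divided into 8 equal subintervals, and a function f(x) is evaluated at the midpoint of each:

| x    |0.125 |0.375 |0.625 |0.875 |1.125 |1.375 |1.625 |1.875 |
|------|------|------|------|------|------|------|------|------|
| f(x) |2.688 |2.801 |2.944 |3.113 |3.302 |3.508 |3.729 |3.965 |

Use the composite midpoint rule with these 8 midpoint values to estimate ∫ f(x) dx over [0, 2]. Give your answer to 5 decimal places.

h = 0.25, n = 8.
h·[y(m₁) + y(m₂) + y(m₃) + y(m₄) + y(m₅) + y(m₆) + y(m₇) + y(m₈)] = 0.25·(26.050) = 6.51250.

6.51250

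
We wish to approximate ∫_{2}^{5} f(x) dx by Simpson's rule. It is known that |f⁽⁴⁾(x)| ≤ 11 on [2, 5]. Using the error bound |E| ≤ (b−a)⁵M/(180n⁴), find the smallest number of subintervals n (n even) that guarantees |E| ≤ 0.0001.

Need 2673/(180n⁴) ≤ 0.0001.
n⁴ ≥ 2673/(180·0.0001) = 148500 ⇒ n ≥ 19.6305, so the smallest even n is 20. (n must be even for Simpson's rule.)

20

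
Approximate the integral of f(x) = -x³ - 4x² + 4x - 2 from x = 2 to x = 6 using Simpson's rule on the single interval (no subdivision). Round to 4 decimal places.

-541.3333

S = (b−a)/6 · [f(2) + 4f(4) + f(6)] = 0.666667·[(-18) + 4·(-114) + (-338)] = -541.3333.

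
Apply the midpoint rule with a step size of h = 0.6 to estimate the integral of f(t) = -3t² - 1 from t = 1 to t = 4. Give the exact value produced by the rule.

-65.73

h = (4 − 1)/5 = 0.6.
Midpoints m₁,…,m₅ = 1.3, 1.9, 2.5, 3.1, 3.7.
f(m₁)=-6.07, f(m₂)=-11.83, f(m₃)=-19.75, f(m₄)=-29.83, f(m₅)=-42.07.
h·[f(m₁) + f(m₂) + f(m₃) + f(m₄) + f(m₅)] = 0.6·(-109.55) = -65.73.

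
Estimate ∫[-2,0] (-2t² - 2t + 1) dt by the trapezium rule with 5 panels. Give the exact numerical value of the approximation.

0.56

h = (0 − (-2))/5 = 0.4.
Nodes t₀,…,t₅ = -2, -1.6, -1.2, -0.8, -0.4, 0.
f(t) = -2t² - 2t + 1: f₀=-3, f₁=-0.92, f₂=0.52, f₃=1.32, f₄=1.48, f₅=1.
(h/2)·[f₀ + 2f₁ + 2f₂ + 2f₃ + 2f₄ + f₅] = 0.2·(2.8) = 0.56.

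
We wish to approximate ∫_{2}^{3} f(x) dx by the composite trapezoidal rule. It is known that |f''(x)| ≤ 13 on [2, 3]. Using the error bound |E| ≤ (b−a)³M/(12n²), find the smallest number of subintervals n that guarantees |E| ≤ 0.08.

4

Need 13/(12n²) ≤ 0.08.
n² ≥ 13/(12·0.08) = 13.5417 ⇒ n ≥ 3.6799, so the smallest n is 4.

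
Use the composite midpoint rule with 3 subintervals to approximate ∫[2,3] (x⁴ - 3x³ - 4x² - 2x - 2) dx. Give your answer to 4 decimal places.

h = (3 − 2)/3 = 0.333333.
Midpoints m₁,…,m₃ = 2.166667, 2.5, 2.833333.
f(m₁)=-33.587191, f(m₂)=-39.8125, f(m₃)=-43.568673.
h·[f(m₁) + f(m₂) + f(m₃)] = 0.333333·(-116.968364) = -38.9895.

-38.9895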